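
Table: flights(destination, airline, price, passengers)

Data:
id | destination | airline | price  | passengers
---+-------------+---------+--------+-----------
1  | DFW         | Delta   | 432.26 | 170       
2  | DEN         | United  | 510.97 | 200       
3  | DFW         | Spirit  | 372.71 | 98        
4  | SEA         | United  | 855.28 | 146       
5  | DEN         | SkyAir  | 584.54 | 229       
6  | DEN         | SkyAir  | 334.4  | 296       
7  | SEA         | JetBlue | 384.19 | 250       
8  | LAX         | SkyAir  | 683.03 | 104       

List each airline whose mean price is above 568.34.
SELECT airline, AVG(price)
FROM flights
GROUP BY airline
HAVING AVG(price) > 568.34

Result:
  United: avg=683.13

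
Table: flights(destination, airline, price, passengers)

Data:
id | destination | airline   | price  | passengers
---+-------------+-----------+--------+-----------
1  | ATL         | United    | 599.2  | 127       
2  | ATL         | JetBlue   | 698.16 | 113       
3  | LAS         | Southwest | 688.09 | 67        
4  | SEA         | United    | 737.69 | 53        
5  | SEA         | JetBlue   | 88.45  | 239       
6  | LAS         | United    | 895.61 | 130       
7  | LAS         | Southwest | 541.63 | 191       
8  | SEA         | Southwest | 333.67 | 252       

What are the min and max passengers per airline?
SELECT airline, MIN(passengers), MAX(passengers)
FROM flights
GROUP BY airline

Result:
  JetBlue: min=113, max=239
  Southwest: min=67, max=252
  United: min=53, max=130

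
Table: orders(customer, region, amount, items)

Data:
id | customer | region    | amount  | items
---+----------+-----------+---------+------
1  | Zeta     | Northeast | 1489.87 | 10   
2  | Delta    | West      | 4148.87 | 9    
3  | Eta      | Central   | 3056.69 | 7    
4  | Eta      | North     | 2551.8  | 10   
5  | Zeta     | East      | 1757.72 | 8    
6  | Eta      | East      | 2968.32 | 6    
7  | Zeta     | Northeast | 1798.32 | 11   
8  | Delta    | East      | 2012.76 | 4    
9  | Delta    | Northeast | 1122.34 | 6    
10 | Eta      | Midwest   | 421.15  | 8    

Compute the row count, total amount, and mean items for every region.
SELECT region,
       COUNT(*) as cnt,
       SUM(amount) as total_amount,
       AVG(items) as avg_items
FROM orders
GROUP BY region

Result:
  Central: 1 records, 3056.69 total amount, 7.00 avg items
  East: 3 records, 6738.80 total amount, 6.00 avg items
  Midwest: 1 records, 421.15 total amount, 8.00 avg items
  North: 1 records, 2551.80 total amount, 10.00 avg items
  Northeast: 3 records, 4410.53 total amount, 9.00 avg items
  West: 1 records, 4148.87 total amount, 9.00 avg items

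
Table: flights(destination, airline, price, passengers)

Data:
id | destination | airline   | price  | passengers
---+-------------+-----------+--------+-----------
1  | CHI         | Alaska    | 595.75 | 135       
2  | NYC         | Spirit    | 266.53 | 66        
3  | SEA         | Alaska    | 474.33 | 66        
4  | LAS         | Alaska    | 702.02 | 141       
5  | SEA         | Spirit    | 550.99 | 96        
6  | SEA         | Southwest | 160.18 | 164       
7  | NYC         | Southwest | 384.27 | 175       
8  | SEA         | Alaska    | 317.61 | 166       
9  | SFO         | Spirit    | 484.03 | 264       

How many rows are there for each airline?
SELECT airline, COUNT(*) as count
FROM flights
GROUP BY airline

Result:
  Alaska: 4
  Southwest: 2
  Spirit: 3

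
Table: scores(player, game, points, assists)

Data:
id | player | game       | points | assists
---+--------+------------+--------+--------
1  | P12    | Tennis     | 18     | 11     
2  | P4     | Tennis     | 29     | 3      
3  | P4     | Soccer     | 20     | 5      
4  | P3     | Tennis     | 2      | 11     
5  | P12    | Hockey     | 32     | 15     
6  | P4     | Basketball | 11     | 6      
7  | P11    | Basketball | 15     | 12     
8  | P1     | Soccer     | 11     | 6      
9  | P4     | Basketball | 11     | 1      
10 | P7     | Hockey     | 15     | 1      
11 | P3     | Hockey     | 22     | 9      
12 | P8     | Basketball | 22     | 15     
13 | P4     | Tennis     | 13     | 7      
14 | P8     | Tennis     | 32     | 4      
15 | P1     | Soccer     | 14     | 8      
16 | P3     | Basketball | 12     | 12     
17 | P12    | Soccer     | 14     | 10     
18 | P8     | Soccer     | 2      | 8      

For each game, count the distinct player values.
SELECT game, COUNT(DISTINCT player)
FROM scores
GROUP BY game

Result:
  Basketball: 4 distinct
  Hockey: 3 distinct
  Soccer: 4 distinct
  Tennis: 4 distinct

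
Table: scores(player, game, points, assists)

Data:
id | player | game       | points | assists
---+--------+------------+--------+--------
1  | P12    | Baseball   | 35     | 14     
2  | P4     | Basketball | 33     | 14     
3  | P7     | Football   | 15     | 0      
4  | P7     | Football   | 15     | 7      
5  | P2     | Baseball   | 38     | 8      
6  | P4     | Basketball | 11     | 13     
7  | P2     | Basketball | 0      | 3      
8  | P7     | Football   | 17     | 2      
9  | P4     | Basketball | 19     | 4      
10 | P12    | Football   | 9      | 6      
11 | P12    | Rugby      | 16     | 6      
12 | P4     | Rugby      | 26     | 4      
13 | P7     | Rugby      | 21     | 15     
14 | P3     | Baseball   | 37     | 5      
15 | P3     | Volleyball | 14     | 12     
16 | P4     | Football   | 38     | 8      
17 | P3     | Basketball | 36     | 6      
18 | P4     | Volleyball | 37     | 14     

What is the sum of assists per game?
SELECT game, SUM(assists) as result
FROM scores
GROUP BY game

Result:
  Baseball: 27
  Basketball: 40
  Football: 23
  Rugby: 25
  Volleyball: 26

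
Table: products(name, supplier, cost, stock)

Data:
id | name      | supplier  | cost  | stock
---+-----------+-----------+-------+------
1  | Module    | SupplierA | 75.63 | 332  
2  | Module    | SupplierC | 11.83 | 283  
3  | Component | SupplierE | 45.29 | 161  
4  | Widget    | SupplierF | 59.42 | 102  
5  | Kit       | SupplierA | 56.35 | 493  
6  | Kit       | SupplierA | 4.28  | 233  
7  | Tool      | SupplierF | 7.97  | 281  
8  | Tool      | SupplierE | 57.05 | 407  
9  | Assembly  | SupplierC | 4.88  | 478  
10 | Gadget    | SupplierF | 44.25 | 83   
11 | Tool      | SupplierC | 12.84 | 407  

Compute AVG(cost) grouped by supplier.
SELECT supplier, AVG(cost) as result
FROM products
GROUP BY supplier

Result:
  SupplierA: 45.42
  SupplierC: 9.85
  SupplierE: 51.17
  SupplierF: 37.21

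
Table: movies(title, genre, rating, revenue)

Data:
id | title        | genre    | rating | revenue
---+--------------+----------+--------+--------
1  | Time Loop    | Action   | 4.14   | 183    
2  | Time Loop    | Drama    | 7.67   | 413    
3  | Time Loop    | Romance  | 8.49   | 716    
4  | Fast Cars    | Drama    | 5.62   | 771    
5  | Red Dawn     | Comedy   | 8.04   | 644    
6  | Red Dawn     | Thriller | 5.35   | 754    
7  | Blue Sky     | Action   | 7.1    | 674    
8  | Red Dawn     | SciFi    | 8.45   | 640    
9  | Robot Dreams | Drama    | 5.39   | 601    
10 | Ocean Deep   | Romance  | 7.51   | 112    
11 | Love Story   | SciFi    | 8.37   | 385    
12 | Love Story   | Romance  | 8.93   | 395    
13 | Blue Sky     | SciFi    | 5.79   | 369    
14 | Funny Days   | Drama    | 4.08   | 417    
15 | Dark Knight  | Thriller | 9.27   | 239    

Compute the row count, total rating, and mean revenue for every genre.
SELECT genre,
       COUNT(*) as cnt,
       SUM(rating) as total_rating,
       AVG(revenue) as avg_revenue
FROM movies
GROUP BY genre

Result:
  Action: 2 records, 11.24 total rating, 428.50 avg revenue
  Comedy: 1 records, 8.04 total rating, 644.00 avg revenue
  Drama: 4 records, 22.76 total rating, 550.50 avg revenue
  Romance: 3 records, 24.93 total rating, 407.67 avg revenue
  SciFi: 3 records, 22.61 total rating, 464.67 avg revenue
  Thriller: 2 records, 14.62 total rating, 496.50 avg revenue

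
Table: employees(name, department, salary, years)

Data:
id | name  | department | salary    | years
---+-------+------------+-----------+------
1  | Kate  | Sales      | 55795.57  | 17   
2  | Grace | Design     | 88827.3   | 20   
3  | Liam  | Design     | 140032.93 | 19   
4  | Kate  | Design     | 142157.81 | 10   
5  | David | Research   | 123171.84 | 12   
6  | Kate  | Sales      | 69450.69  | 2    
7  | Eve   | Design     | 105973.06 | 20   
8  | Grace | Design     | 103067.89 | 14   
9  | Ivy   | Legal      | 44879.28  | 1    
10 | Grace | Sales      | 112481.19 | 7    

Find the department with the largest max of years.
SELECT department, MAX(years) as val
FROM employees
GROUP BY department
ORDER BY val DESC
LIMIT 1

Result: Design with max(years) = 20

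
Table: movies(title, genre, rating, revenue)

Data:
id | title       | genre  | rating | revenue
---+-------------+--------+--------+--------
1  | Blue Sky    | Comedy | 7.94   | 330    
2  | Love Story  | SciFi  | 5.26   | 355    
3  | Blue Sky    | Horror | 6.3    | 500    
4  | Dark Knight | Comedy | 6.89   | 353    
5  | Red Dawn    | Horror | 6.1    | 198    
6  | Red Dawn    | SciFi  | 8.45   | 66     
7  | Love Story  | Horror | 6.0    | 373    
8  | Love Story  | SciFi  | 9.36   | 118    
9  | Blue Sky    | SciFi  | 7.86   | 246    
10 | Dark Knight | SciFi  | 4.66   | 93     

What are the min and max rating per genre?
SELECT genre, MIN(rating), MAX(rating)
FROM movies
GROUP BY genre

Result:
  Comedy: min=6.89, max=7.94
  Horror: min=6.00, max=6.30
  SciFi: min=4.66, max=9.36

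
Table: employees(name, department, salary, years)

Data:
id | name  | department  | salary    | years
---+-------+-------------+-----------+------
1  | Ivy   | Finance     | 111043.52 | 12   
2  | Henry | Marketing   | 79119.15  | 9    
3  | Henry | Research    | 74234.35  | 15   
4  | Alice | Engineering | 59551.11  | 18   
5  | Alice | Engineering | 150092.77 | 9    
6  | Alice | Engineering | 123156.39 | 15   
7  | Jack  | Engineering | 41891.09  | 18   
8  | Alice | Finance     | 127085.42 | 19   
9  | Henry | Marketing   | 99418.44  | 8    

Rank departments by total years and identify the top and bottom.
SELECT department, SUM(years)
FROM employees
GROUP BY department
ORDER BY SUM(years)

All groups:
  Research: 15
  Marketing: 17
  Finance: 31
  Engineering: 60

Highest: Engineering (60)
Lowest: Research (15)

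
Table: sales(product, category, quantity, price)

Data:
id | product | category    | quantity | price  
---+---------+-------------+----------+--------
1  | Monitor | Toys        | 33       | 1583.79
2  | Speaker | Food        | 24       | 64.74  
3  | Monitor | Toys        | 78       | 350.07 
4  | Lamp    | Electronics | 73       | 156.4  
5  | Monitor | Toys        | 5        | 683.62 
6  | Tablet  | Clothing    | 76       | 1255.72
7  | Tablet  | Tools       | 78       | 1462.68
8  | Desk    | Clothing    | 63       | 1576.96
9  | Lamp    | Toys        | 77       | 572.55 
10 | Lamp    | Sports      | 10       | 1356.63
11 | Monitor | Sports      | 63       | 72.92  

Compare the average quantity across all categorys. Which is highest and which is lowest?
SELECT category, AVG(quantity)
FROM sales
GROUP BY category
ORDER BY AVG(quantity)

All groups:
  Food: 24.00
  Sports: 36.50
  Toys: 48.25
  Clothing: 69.50
  Electronics: 73.00
  Tools: 78.00

Highest: Tools (78.00)
Lowest: Food (24.00)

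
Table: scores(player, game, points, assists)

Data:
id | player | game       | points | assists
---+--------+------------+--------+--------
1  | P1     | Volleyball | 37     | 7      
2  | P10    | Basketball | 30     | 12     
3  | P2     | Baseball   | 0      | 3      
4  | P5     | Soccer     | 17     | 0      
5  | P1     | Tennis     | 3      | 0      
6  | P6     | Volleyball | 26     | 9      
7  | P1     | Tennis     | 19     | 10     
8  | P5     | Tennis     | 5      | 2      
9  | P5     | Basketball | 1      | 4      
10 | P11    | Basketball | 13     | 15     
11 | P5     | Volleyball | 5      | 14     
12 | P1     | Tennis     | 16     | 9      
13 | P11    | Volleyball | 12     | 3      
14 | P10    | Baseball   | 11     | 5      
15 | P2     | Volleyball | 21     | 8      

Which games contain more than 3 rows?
SELECT game, COUNT(*) as cnt
FROM scores
GROUP BY game
HAVING COUNT(*) > 3

Result:
  Tennis: 4
  Volleyball: 5

Note: HAVING filters groups after aggregation, WHERE filters rows before.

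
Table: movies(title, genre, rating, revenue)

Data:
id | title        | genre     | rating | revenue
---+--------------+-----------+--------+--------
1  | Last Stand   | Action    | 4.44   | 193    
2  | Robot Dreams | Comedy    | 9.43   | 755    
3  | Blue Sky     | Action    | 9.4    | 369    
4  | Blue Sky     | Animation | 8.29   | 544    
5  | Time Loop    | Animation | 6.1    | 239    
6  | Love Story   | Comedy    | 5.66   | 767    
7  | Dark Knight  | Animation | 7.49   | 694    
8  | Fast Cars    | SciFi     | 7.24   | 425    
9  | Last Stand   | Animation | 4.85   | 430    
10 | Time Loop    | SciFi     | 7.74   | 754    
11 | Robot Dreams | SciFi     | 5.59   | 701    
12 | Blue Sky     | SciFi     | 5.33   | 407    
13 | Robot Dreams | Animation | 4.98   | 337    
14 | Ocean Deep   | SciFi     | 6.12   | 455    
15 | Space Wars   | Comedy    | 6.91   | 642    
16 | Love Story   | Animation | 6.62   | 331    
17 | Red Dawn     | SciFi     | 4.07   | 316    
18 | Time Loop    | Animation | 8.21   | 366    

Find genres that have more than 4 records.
SELECT genre, COUNT(*) as cnt
FROM movies
GROUP BY genre
HAVING COUNT(*) > 4

Result:
  Animation: 7
  SciFi: 6

Note: HAVING filters groups after aggregation, WHERE filters rows before.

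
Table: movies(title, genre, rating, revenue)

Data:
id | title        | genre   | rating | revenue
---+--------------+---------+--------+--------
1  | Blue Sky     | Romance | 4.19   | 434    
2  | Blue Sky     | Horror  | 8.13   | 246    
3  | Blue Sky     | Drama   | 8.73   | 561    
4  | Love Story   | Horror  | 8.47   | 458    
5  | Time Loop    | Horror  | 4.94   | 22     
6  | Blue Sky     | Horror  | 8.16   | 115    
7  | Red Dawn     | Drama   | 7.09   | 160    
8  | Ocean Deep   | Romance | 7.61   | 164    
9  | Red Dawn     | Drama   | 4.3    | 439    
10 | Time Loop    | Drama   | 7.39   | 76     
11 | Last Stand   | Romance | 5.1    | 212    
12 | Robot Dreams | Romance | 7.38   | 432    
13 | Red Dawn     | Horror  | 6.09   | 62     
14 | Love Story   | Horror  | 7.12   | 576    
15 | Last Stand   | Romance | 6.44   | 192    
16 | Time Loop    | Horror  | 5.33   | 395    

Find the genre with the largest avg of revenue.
SELECT genre, AVG(revenue) as val
FROM movies
GROUP BY genre
ORDER BY val DESC
LIMIT 1

Result: Drama with avg(revenue) = 309.00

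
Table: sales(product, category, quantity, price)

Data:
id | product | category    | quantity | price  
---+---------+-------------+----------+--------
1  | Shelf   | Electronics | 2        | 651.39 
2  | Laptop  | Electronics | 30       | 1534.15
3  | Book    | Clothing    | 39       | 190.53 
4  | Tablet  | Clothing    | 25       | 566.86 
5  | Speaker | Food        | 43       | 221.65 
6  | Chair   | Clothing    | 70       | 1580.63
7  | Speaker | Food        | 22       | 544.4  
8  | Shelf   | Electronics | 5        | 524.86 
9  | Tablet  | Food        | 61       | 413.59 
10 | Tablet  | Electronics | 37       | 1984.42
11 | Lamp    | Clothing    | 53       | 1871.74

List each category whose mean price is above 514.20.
SELECT category, AVG(price)
FROM sales
GROUP BY category
HAVING AVG(price) > 514.20

Result:
  Clothing: avg=1052.44
  Electronics: avg=1173.71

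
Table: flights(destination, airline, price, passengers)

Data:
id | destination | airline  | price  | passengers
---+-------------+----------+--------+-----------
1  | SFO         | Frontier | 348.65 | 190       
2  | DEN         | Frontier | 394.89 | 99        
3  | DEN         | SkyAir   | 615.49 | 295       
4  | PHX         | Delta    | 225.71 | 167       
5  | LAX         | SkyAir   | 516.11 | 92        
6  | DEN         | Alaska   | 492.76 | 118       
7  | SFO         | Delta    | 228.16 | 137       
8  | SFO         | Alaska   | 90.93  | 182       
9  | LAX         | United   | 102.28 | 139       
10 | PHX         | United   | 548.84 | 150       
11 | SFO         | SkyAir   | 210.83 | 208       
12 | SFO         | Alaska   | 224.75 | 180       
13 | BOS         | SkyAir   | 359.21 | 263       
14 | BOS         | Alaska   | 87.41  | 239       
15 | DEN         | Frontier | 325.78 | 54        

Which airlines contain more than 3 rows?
SELECT airline, COUNT(*) as cnt
FROM flights
GROUP BY airline
HAVING COUNT(*) > 3

Result:
  Alaska: 4
  SkyAir: 4

Note: HAVING filters groups after aggregation, WHERE filters rows before.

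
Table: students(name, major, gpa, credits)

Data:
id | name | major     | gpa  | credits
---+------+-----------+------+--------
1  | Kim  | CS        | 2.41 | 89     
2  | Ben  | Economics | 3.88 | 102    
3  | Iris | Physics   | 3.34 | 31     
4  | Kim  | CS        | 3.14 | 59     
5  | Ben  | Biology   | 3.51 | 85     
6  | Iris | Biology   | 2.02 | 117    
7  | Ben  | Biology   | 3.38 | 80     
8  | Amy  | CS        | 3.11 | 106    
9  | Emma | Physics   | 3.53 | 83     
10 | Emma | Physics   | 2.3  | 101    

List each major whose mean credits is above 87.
SELECT major, AVG(credits)
FROM students
GROUP BY major
HAVING AVG(credits) > 87

Result:
  Biology: avg=94.00
  Economics: avg=102.00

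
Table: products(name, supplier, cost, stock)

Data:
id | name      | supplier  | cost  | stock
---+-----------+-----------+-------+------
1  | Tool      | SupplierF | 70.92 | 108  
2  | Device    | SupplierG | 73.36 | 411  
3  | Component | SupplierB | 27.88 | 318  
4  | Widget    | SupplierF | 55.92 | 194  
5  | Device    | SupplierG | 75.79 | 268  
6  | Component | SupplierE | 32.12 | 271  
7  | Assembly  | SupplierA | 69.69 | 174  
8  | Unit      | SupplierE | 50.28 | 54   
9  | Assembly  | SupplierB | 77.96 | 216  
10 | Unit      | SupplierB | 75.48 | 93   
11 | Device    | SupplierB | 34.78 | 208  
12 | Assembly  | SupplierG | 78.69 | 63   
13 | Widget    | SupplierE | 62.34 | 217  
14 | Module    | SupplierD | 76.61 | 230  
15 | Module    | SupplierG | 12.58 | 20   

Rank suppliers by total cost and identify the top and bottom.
SELECT supplier, SUM(cost)
FROM products
GROUP BY supplier
ORDER BY SUM(cost)

All groups:
  SupplierA: 69.69
  SupplierD: 76.61
  SupplierF: 126.84
  SupplierE: 144.74
  SupplierB: 216.10
  SupplierG: 240.42

Highest: SupplierG (240.42)
Lowest: SupplierA (69.69)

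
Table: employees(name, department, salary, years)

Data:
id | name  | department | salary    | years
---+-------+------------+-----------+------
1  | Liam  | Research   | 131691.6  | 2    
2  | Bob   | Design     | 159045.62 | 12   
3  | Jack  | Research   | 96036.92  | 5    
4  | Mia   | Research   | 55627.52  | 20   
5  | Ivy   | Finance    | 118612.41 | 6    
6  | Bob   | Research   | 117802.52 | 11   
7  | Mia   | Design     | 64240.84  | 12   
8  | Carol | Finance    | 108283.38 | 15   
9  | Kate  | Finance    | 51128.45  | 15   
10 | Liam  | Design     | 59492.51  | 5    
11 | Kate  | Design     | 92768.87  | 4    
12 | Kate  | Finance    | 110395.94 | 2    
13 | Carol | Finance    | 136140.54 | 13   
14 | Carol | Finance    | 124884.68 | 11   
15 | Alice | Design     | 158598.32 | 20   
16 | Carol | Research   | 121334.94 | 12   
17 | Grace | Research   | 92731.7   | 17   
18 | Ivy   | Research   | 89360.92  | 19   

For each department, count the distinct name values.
SELECT department, COUNT(DISTINCT name)
FROM employees
GROUP BY department

Result:
  Design: 5 distinct
  Finance: 3 distinct
  Research: 7 distinct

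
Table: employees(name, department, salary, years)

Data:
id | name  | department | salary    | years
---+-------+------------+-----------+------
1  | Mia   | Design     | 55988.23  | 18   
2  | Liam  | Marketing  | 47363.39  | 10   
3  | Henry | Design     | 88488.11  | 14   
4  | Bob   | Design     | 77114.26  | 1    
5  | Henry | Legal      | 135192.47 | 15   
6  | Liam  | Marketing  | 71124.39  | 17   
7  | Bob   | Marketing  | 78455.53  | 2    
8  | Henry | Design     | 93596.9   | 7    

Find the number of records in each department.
SELECT department, COUNT(*) as count
FROM employees
GROUP BY department

Result:
  Design: 4
  Legal: 1
  Marketing: 3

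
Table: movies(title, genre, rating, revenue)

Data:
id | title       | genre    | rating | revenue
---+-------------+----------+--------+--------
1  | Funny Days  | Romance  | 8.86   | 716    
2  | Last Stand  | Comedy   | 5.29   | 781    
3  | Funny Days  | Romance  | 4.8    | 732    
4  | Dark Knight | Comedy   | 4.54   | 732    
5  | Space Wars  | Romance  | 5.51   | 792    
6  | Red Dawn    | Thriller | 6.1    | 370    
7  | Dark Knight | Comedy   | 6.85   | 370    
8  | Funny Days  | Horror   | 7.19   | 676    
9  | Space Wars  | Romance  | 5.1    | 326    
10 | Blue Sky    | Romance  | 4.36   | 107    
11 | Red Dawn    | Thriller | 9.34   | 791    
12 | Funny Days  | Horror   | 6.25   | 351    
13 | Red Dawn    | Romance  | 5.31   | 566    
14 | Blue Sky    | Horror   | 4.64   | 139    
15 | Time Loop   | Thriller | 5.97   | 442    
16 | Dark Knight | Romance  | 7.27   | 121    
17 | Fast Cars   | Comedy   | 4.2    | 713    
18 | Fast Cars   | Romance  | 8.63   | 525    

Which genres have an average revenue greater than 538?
SELECT genre, AVG(revenue)
FROM movies
GROUP BY genre
HAVING AVG(revenue) > 538

Result:
  Comedy: avg=649.00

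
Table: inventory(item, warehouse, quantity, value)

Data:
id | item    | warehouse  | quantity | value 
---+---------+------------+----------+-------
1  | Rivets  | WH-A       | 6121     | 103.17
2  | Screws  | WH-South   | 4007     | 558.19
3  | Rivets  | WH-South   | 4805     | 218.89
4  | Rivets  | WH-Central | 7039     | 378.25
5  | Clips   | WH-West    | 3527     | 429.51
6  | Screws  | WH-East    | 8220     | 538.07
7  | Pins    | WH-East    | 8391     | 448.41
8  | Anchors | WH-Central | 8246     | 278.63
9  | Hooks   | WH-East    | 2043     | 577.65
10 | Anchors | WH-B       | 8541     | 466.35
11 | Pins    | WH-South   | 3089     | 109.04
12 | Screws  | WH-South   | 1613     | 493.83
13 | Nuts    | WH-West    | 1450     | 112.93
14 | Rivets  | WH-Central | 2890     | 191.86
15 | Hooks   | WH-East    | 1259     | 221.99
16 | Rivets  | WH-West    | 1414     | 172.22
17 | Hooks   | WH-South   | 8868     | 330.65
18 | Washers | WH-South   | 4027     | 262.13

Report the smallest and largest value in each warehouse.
SELECT warehouse, MIN(value), MAX(value)
FROM inventory
GROUP BY warehouse

Result:
  WH-A: min=103.17, max=103.17
  WH-B: min=466.35, max=466.35
  WH-Central: min=191.86, max=378.25
  WH-East: min=221.99, max=577.65
  WH-South: min=109.04, max=558.19
  WH-West: min=112.93, max=429.51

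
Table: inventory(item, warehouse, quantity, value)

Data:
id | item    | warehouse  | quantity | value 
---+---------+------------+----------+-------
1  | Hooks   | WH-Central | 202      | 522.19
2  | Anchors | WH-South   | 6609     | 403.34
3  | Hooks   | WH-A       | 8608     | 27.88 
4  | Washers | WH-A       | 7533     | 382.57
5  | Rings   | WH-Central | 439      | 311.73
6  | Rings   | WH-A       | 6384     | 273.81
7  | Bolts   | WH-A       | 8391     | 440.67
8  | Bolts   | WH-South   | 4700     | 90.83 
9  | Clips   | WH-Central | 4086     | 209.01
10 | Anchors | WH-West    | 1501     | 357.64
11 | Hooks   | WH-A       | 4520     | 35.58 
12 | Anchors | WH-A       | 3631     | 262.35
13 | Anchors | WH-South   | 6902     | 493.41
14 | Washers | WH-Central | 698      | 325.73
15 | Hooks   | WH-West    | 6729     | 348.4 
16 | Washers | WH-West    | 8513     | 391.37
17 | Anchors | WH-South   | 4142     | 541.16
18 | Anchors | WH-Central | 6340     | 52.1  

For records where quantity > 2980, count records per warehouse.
SELECT warehouse, COUNT(*)
FROM inventory
WHERE quantity > 2980
GROUP BY warehouse

Note: WHERE filters rows before grouping.

Result:
  WH-A: 6
  WH-Central: 2
  WH-South: 4
  WH-West: 2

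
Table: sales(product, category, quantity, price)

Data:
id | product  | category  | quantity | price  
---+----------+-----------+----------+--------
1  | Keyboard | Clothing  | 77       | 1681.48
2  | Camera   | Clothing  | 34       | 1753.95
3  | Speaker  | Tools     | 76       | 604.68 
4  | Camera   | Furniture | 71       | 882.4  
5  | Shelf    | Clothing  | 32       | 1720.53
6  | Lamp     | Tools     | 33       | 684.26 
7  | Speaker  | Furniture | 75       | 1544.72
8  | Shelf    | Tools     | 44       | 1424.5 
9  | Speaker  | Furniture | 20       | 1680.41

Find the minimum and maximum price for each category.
SELECT category, MIN(price), MAX(price)
FROM sales
GROUP BY category

Result:
  Clothing: min=1681.48, max=1753.95
  Furniture: min=882.40, max=1680.41
  Tools: min=604.68, max=1424.50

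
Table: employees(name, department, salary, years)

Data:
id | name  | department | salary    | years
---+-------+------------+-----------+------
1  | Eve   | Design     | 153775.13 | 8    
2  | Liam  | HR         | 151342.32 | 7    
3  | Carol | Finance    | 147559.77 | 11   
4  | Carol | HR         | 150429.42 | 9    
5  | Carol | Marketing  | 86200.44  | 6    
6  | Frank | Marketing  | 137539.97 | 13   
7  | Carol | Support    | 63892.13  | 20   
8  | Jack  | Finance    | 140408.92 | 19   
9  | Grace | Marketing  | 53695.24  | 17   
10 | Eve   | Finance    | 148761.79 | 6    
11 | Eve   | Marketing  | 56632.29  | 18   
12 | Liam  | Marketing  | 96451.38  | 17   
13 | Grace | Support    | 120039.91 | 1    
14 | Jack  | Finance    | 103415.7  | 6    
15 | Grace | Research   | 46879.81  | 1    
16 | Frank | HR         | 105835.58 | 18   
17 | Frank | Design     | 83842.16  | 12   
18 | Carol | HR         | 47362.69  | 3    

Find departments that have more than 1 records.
SELECT department, COUNT(*) as cnt
FROM employees
GROUP BY department
HAVING COUNT(*) > 1

Result:
  Design: 2
  Finance: 4
  HR: 4
  Marketing: 5
  Support: 2

Note: HAVING filters groups after aggregation, WHERE filters rows before.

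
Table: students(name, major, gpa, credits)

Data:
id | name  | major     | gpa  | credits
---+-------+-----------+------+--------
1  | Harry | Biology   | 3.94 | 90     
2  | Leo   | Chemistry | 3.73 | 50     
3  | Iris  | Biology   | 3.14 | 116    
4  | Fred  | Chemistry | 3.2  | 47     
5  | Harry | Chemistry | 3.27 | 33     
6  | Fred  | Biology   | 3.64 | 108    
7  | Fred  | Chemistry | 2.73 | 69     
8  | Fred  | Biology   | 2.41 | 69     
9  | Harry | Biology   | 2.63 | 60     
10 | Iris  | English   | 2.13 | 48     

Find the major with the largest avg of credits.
SELECT major, AVG(credits) as val
FROM students
GROUP BY major
ORDER BY val DESC
LIMIT 1

Result: Biology with avg(credits) = 88.60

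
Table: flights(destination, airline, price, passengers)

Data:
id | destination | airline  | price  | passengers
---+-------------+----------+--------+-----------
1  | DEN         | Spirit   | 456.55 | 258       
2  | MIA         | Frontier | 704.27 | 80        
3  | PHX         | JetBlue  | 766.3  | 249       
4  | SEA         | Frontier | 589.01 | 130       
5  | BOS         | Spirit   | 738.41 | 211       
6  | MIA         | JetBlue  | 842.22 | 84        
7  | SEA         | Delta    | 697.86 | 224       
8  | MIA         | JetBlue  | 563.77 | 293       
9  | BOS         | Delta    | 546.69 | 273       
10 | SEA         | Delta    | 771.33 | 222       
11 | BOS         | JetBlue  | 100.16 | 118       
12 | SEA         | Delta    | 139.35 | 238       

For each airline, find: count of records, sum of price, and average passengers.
SELECT airline,
       COUNT(*) as cnt,
       SUM(price) as total_price,
       AVG(passengers) as avg_passengers
FROM flights
GROUP BY airline

Result:
  Delta: 4 records, 2155.23 total price, 239.25 avg passengers
  Frontier: 2 records, 1293.28 total price, 105.00 avg passengers
  JetBlue: 4 records, 2272.45 total price, 186.00 avg passengers
  Spirit: 2 records, 1194.96 total price, 234.50 avg passengers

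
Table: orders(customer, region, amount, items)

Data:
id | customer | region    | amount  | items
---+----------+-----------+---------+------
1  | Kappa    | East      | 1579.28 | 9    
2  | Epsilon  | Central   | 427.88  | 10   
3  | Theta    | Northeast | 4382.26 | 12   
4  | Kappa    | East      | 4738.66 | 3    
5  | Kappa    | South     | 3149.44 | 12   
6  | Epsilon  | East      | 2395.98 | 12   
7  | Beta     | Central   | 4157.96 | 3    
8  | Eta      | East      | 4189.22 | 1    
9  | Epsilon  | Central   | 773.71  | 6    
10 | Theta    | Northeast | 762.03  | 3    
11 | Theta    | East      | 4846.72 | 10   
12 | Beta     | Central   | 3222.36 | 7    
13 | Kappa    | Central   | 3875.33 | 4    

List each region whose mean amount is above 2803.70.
SELECT region, AVG(amount)
FROM orders
GROUP BY region
HAVING AVG(amount) > 2803.70

Result:
  East: avg=3549.97
  South: avg=3149.44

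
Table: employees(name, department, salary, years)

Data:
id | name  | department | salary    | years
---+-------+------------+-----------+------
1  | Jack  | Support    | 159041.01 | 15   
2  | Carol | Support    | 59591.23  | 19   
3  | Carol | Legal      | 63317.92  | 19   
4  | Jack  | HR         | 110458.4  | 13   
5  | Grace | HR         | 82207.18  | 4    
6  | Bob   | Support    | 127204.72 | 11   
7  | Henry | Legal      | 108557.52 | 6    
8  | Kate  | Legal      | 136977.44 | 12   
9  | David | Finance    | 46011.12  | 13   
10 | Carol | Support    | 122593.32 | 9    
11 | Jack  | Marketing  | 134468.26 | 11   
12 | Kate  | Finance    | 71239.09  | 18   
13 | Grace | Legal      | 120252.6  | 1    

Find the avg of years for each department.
SELECT department, AVG(years) as result
FROM employees
GROUP BY department

Result:
  Finance: 15.50
  HR: 8.50
  Legal: 9.50
  Marketing: 11.00
  Support: 13.50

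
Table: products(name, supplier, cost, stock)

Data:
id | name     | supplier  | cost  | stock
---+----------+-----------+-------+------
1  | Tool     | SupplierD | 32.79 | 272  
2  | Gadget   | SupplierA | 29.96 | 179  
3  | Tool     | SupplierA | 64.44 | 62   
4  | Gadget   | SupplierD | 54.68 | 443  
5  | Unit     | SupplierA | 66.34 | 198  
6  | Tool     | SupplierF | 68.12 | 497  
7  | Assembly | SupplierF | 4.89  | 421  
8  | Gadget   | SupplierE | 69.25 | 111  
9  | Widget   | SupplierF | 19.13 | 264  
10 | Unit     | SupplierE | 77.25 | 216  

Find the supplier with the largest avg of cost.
SELECT supplier, AVG(cost) as val
FROM products
GROUP BY supplier
ORDER BY val DESC
LIMIT 1

Result: SupplierE with avg(cost) = 73.25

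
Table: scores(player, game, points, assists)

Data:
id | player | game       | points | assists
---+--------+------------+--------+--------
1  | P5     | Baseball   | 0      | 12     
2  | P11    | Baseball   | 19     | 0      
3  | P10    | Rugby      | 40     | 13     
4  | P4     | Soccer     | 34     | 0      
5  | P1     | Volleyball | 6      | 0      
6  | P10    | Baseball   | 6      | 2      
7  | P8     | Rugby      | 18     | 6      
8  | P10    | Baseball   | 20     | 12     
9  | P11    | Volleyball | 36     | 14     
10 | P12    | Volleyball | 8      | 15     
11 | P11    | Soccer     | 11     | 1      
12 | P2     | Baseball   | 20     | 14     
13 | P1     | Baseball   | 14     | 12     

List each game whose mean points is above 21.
SELECT game, AVG(points)
FROM scores
GROUP BY game
HAVING AVG(points) > 21

Result:
  Rugby: avg=29.00
  Soccer: avg=22.50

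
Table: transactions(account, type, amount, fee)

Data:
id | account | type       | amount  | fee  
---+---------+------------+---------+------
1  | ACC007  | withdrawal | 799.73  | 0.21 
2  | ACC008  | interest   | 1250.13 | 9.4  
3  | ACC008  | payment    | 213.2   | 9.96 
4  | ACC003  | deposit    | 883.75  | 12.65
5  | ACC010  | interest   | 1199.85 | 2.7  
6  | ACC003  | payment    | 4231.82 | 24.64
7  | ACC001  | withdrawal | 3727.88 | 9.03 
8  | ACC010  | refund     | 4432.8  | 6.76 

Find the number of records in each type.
SELECT type, COUNT(*) as count
FROM transactions
GROUP BY type

Result:
  deposit: 1
  interest: 2
  payment: 2
  refund: 1
  withdrawal: 2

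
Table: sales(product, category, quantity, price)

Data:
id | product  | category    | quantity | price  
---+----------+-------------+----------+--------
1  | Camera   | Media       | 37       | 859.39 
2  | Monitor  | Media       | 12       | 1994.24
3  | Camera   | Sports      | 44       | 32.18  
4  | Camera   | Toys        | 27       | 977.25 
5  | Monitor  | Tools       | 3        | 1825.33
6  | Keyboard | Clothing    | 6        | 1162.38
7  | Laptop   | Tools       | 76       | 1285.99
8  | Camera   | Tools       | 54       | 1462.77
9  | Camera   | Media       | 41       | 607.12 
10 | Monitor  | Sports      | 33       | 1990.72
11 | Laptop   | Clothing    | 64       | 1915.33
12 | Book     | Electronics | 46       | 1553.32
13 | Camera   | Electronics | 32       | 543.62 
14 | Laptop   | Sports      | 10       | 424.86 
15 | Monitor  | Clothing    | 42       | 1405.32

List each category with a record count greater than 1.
SELECT category, COUNT(*) as cnt
FROM sales
GROUP BY category
HAVING COUNT(*) > 1

Result:
  Clothing: 3
  Electronics: 2
  Media: 3
  Sports: 3
  Tools: 3

Note: HAVING filters groups after aggregation, WHERE filters rows before.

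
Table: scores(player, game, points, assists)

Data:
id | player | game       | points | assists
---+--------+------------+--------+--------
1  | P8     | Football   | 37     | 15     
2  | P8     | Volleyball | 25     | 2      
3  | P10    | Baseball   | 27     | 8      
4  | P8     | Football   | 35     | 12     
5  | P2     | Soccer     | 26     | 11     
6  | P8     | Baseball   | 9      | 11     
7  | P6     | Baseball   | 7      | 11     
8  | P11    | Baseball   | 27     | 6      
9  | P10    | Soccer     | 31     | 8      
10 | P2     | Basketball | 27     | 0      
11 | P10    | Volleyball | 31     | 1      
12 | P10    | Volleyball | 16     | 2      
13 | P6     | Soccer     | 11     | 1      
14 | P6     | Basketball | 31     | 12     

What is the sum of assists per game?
SELECT game, SUM(assists) as result
FROM scores
GROUP BY game

Result:
  Baseball: 36
  Basketball: 12
  Football: 27
  Soccer: 20
  Volleyball: 5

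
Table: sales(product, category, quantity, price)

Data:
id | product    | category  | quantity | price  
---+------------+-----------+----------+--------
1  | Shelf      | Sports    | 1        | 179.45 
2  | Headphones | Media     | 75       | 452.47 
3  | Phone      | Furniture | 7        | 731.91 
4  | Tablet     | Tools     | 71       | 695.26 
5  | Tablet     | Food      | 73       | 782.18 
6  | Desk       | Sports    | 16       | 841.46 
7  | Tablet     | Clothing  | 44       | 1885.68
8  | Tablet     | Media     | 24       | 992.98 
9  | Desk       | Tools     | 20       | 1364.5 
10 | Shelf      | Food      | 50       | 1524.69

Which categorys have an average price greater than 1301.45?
SELECT category, AVG(price)
FROM sales
GROUP BY category
HAVING AVG(price) > 1301.45

Result:
  Clothing: avg=1885.68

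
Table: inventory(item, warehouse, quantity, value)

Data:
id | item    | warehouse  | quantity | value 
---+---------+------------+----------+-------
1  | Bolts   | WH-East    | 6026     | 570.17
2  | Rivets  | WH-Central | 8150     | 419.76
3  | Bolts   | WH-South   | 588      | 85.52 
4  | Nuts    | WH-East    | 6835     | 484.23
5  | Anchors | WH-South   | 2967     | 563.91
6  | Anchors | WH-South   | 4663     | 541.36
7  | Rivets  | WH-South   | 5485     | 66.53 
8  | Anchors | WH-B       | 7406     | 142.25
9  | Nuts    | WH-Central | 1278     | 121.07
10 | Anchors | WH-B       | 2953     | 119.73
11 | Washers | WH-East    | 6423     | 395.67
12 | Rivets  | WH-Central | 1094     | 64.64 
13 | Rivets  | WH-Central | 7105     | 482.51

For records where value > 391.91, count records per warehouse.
SELECT warehouse, COUNT(*)
FROM inventory
WHERE value > 391.91
GROUP BY warehouse

Note: WHERE filters rows before grouping.

Result:
  WH-Central: 2
  WH-East: 3
  WH-South: 2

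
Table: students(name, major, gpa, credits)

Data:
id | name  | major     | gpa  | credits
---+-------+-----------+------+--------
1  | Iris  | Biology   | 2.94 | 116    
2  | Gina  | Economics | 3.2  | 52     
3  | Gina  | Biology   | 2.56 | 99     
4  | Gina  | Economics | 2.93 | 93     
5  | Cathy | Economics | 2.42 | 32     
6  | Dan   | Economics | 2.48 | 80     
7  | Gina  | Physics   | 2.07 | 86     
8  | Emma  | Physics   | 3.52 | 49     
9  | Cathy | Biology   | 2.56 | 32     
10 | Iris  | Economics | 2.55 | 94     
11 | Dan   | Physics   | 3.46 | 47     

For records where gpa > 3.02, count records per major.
SELECT major, COUNT(*)
FROM students
WHERE gpa > 3.02
GROUP BY major

Note: WHERE filters rows before grouping.

Result:
  Economics: 1
  Physics: 2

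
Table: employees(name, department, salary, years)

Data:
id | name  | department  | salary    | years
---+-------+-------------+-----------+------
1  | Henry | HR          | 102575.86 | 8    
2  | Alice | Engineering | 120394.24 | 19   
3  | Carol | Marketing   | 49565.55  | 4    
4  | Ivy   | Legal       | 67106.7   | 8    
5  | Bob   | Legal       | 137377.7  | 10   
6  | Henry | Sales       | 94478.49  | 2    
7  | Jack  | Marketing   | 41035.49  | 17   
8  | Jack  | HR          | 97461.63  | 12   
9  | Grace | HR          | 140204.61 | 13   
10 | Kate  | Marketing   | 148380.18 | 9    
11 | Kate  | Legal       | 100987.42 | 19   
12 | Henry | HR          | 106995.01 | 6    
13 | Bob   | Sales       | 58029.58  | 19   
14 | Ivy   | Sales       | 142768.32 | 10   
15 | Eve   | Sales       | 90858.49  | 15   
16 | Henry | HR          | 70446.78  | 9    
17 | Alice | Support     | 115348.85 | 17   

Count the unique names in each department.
SELECT department, COUNT(DISTINCT name)
FROM employees
GROUP BY department

Result:
  Engineering: 1 distinct
  HR: 3 distinct
  Legal: 3 distinct
  Marketing: 3 distinct
  Sales: 4 distinct
  Support: 1 distinct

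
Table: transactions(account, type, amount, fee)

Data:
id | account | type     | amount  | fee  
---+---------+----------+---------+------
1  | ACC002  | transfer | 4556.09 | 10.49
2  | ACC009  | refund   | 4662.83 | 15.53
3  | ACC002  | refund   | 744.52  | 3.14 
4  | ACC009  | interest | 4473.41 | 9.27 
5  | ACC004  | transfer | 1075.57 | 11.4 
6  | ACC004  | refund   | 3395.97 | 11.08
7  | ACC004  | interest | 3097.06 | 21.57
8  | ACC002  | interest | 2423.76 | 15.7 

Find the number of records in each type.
SELECT type, COUNT(*) as count
FROM transactions
GROUP BY type

Result:
  interest: 3
  refund: 3
  transfer: 2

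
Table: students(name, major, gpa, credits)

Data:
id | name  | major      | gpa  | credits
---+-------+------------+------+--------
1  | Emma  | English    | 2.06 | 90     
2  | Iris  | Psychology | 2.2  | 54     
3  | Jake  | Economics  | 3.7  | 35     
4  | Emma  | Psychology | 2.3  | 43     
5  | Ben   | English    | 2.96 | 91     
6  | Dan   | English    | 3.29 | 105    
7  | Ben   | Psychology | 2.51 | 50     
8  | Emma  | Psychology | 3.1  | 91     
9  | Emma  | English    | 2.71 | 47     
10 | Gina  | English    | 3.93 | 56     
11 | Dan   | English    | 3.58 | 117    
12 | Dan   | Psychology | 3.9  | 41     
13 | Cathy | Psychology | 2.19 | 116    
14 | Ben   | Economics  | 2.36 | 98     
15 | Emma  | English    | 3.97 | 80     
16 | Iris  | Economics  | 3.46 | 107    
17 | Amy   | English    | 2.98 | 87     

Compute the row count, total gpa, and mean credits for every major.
SELECT major,
       COUNT(*) as cnt,
       SUM(gpa) as total_gpa,
       AVG(credits) as avg_credits
FROM students
GROUP BY major

Result:
  Economics: 3 records, 9.52 total gpa, 80.00 avg credits
  English: 8 records, 25.48 total gpa, 84.13 avg credits
  Psychology: 6 records, 16.20 total gpa, 65.83 avg credits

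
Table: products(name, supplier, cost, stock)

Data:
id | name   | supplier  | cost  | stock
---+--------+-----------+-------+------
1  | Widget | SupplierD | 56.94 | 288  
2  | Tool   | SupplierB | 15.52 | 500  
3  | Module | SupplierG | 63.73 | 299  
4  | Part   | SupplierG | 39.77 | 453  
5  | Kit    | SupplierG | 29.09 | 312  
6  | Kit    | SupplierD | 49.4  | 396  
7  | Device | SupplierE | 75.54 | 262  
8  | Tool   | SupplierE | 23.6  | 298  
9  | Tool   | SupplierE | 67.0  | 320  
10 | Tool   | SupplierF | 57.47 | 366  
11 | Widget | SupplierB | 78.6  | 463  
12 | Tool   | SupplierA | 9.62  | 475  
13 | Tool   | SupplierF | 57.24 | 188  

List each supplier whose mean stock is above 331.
SELECT supplier, AVG(stock)
FROM products
GROUP BY supplier
HAVING AVG(stock) > 331

Result:
  SupplierA: avg=475.00
  SupplierB: avg=481.50
  SupplierD: avg=342.00
  SupplierG: avg=354.67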